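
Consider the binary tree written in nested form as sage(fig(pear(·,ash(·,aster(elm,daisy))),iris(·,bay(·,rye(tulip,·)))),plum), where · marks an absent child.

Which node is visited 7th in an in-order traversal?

iris

In-order visits the left subtree, then the node, then the right subtree.
At sage: go left to fig.
  At fig: go left to pear.
    At pear: no left child.
    Visit pear.
    At pear: go right to ash.
      At ash: no left child.
      Visit ash.
      At ash: go right to aster.
        At aster: go left to elm.
          elm is a leaf — visit elm.
        Visit aster.
        At aster: go right to daisy.
          daisy is a leaf — visit daisy.
  Visit fig.
  At fig: go right to iris.
    At iris: no left child.
    Visit iris.
    At iris: go right to bay.
      At bay: no left child.
      Visit bay.
      At bay: go right to rye.
        At rye: go left to tulip.
          tulip is a leaf — visit tulip.
        Visit rye.
        At rye: no right child.
Visit sage.
At sage: go right to plum.
  plum is a leaf — visit plum.
Full in-order sequence: pear, ash, elm, aster, daisy, fig, iris, bay, tulip, rye, sage, plum.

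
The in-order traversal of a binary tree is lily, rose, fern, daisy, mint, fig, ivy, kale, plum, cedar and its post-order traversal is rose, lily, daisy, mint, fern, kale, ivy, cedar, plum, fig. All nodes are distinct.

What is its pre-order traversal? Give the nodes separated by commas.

fig, fern, lily, rose, mint, daisy, plum, ivy, kale, cedar

The last element of post-order is the root; it splits in-order into left and right subtrees.
Root fig: left subtree has 5 nodes {lily, rose, fern, daisy, mint}, right has 4 {ivy, kale, plum, cedar}.
  Root fern: left subtree has 2 nodes {lily, rose}, right has 2 {daisy, mint}.
    Root lily: left subtree has 0 nodes { }, right has 1 {rose}.
    Root mint: left subtree has 1 node {daisy}, right has 0 { }.
  Root plum: left subtree has 2 nodes {ivy, kale}, right has 1 {cedar}.
    Root ivy: left subtree has 0 nodes { }, right has 1 {kale}.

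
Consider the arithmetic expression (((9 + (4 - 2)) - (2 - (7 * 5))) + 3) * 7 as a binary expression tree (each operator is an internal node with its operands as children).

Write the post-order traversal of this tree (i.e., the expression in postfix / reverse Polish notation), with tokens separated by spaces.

9 4 2 - + 2 7 5 * - - 3 + 7 *

Post-order on an expression tree gives postfix notation: for each operator, emit left operand, right operand, then the operator.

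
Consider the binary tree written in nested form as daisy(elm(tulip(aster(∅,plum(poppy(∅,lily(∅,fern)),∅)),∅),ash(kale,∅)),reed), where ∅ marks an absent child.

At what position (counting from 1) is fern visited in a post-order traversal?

1

Post-order visits the left subtree, then the right subtree, then the node.
At daisy: go left to elm.
  At elm: go left to tulip.
    At tulip: go left to aster.
      At aster: no left child.
      At aster: go right to plum.
        At plum: go left to poppy.
          At poppy: no left child.
          At poppy: go right to lily.
            At lily: no left child.
            At lily: go right to fern.
              fern is a leaf — visit fern.
            Visit lily.
          Visit poppy.
        At plum: no right child.
        Visit plum.
      Visit aster.
    At tulip: no right child.
    Visit tulip.
  At elm: go right to ash.
    At ash: go left to kale.
      kale is a leaf — visit kale.
    At ash: no right child.
    Visit ash.
  Visit elm.
At daisy: go right to reed.
  reed is a leaf — visit reed.
Visit daisy.
Full post-order sequence: fern, lily, poppy, plum, aster, tulip, kale, ash, elm, reed, daisy.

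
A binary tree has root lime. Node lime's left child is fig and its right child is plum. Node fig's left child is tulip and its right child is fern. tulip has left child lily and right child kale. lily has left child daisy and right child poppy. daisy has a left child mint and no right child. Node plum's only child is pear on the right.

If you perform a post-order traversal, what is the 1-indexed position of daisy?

2

Post-order visits the left subtree, then the right subtree, then the node.
At lime: go left to fig.
  At fig: go left to tulip.
    At tulip: go left to lily.
      At lily: go left to daisy.
        At daisy: go left to mint.
          mint is a leaf — visit mint.
        At daisy: no right child.
        Visit daisy.
      At lily: go right to poppy.
        poppy is a leaf — visit poppy.
      Visit lily.
    At tulip: go right to kale.
      kale is a leaf — visit kale.
    Visit tulip.
  At fig: go right to fern.
    fern is a leaf — visit fern.
  Visit fig.
At lime: go right to plum.
  At plum: no left child.
  At plum: go right to pear.
    pear is a leaf — visit pear.
  Visit plum.
Visit lime.
Full post-order sequence: mint, daisy, poppy, lily, kale, tulip, fern, fig, pear, plum, lime.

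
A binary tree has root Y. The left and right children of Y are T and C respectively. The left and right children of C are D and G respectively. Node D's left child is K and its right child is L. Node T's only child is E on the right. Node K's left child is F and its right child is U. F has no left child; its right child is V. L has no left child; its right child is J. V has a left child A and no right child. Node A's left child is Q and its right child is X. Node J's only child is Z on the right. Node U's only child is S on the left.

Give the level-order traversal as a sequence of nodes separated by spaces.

Level-order visits nodes level by level from the root, left to right within each level.
Level 0: Y
Level 1: T, C
Level 2: E, D, G
Level 3: K, L
Level 4: F, U, J
Level 5: V, S, Z
Level 6: A
Level 7: Q, X

Y T C E D G K L F U J V S Z A Q X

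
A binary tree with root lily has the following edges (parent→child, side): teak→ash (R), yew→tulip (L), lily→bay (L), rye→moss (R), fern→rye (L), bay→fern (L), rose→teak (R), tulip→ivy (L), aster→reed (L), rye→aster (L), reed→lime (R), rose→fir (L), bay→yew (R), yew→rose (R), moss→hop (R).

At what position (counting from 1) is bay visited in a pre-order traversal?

Pre-order visits the node, then its left subtree, then its right subtree.
Visit lily.
At lily: go left to bay.
  Visit bay.
  At bay: go left to fern.
    Visit fern.
    At fern: go left to rye.
      Visit rye.
      At rye: go left to aster.
        Visit aster.
        At aster: go left to reed.
          Visit reed.
          At reed: no left child.
          At reed: go right to lime.
            lime is a leaf — visit lime.
        At aster: no right child.
      At rye: go right to moss.
        Visit moss.
        At moss: no left child.
        At moss: go right to hop.
          hop is a leaf — visit hop.
    At fern: no right child.
  At bay: go right to yew.
    Visit yew.
    At yew: go left to tulip.
      Visit tulip.
      At tulip: go left to ivy.
        ivy is a leaf — visit ivy.
      At tulip: no right child.
    At yew: go right to rose.
      Visit rose.
      At rose: go left to fir.
        fir is a leaf — visit fir.
      At rose: go right to teak.
        Visit teak.
        At teak: no left child.
        At teak: go right to ash.
          ash is a leaf — visit ash.
At lily: no right child.
Full pre-order sequence: lily, bay, fern, rye, aster, reed, lime, moss, hop, yew, tulip, ivy, rose, fir, teak, ash.

2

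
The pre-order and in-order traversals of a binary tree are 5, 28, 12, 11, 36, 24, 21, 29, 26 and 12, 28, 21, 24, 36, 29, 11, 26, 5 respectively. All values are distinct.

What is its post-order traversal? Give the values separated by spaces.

12 21 24 29 36 26 11 28 5

The first element of pre-order is the root; it splits in-order into left and right subtrees.
Root 5: left subtree has 8 nodes {12, 28, 21, 24, 36, 29, 11, 26}, right has 0 { }.
  Root 28: left subtree has 1 node {12}, right has 6 {21, 24, 36, 29, 11, 26}.
    Root 11: left subtree has 4 nodes {21, 24, 36, 29}, right has 1 {26}.
      Root 36: left subtree has 2 nodes {21, 24}, right has 1 {29}.
        Root 24: left subtree has 1 node {21}, right has 0 { }.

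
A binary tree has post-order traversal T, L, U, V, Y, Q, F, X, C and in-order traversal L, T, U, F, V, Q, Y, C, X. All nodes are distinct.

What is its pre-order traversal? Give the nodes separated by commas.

The last element of post-order is the root; it splits in-order into left and right subtrees.
Root C: left subtree has 7 nodes {L, T, U, F, V, Q, Y}, right has 1 {X}.
  Root F: left subtree has 3 nodes {L, T, U}, right has 3 {V, Q, Y}.
    Root U: left subtree has 2 nodes {L, T}, right has 0 { }.
      Root L: left subtree has 0 nodes { }, right has 1 {T}.
    Root Q: left subtree has 1 node {V}, right has 1 {Y}.

C, F, U, L, T, Q, V, Y, X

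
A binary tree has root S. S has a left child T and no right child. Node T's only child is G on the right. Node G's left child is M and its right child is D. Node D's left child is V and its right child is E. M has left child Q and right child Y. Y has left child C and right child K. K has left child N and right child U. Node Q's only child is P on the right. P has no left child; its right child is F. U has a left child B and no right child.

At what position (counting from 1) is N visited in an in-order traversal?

In-order visits the left subtree, then the node, then the right subtree.
At S: go left to T.
  At T: no left child.
  Visit T.
  At T: go right to G.
    At G: go left to M.
      At M: go left to Q.
        At Q: no left child.
        Visit Q.
        At Q: go right to P.
          At P: no left child.
          Visit P.
          At P: go right to F.
            F is a leaf — visit F.
      Visit M.
      At M: go right to Y.
        At Y: go left to C.
          C is a leaf — visit C.
        Visit Y.
        At Y: go right to K.
          At K: go left to N.
            N is a leaf — visit N.
          Visit K.
          At K: go right to U.
            At U: go left to B.
              B is a leaf — visit B.
            Visit U.
            At U: no right child.
    Visit G.
    At G: go right to D.
      At D: go left to V.
        V is a leaf — visit V.
      Visit D.
      At D: go right to E.
        E is a leaf — visit E.
Visit S.
At S: no right child.
Full in-order sequence: T, Q, P, F, M, C, Y, N, K, B, U, G, V, D, E, S.

8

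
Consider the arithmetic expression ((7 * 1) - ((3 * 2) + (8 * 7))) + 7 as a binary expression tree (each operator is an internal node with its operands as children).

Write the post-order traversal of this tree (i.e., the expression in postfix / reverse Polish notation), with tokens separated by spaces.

Post-order on an expression tree gives postfix notation: for each operator, emit left operand, right operand, then the operator.

7 1 * 3 2 * 8 7 * + - 7 +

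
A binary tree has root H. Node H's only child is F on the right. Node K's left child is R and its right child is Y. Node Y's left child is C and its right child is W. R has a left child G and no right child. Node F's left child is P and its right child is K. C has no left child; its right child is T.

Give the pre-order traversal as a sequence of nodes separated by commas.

H, F, P, K, R, G, Y, C, T, W

Pre-order visits the node, then its left subtree, then its right subtree.
Visit H.
At H: no left child.
At H: go right to F.
  Visit F.
  At F: go left to P.
    P is a leaf — visit P.
  At F: go right to K.
    Visit K.
    At K: go left to R.
      Visit R.
      At R: go left to G.
        G is a leaf — visit G.
      At R: no right child.
    At K: go right to Y.
      Visit Y.
      At Y: go left to C.
        Visit C.
        At C: no left child.
        At C: go right to T.
          T is a leaf — visit T.
      At Y: go right to W.
        W is a leaf — visit W.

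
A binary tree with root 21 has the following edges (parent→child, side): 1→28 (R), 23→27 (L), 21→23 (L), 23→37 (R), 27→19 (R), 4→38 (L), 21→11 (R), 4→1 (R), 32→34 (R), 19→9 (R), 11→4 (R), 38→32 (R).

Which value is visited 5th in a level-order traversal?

37

Level-order visits nodes level by level from the root, left to right within each level.
Level 0: 21
Level 1: 23, 11
Level 2: 27, 37, 4
Level 3: 19, 38, 1
Level 4: 9, 32, 28
Level 5: 34
Full level-order sequence: 21, 23, 11, 27, 37, 4, 19, 38, 1, 9, 32, 28, 34.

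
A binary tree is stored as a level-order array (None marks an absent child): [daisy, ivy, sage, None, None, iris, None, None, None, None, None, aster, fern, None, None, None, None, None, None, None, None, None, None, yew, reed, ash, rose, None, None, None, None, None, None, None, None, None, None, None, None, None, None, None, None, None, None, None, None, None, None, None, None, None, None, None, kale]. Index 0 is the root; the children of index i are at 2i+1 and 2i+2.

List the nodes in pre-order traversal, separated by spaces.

Pre-order visits the node, then its left subtree, then its right subtree.
Visit daisy.
At daisy: go left to ivy.
  ivy is a leaf — visit ivy.
At daisy: go right to sage.
  Visit sage.
  At sage: go left to iris.
    Visit iris.
    At iris: go left to aster.
      Visit aster.
      At aster: go left to yew.
        yew is a leaf — visit yew.
      At aster: go right to reed.
        reed is a leaf — visit reed.
    At iris: go right to fern.
      Visit fern.
      At fern: go left to ash.
        ash is a leaf — visit ash.
      At fern: go right to rose.
        Visit rose.
        At rose: no left child.
        At rose: go right to kale.
          kale is a leaf — visit kale.
  At sage: no right child.

daisy ivy sage iris aster yew reed fern ash rose kale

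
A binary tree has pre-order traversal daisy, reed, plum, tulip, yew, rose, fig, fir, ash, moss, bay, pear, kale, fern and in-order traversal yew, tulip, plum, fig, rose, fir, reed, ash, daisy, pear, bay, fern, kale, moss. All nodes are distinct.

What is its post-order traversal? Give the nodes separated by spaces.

yew tulip fig fir rose plum ash reed pear fern kale bay moss daisy

The first element of pre-order is the root; it splits in-order into left and right subtrees.
Root daisy: left subtree has 8 nodes {yew, tulip, plum, fig, rose, fir, reed, ash}, right has 5 {pear, bay, fern, kale, moss}.
  Root reed: left subtree has 6 nodes {yew, tulip, plum, fig, rose, fir}, right has 1 {ash}.
    Root plum: left subtree has 2 nodes {yew, tulip}, right has 3 {fig, rose, fir}.
      Root tulip: left subtree has 1 node {yew}, right has 0 { }.
      Root rose: left subtree has 1 node {fig}, right has 1 {fir}.
  Root moss: left subtree has 4 nodes {pear, bay, fern, kale}, right has 0 { }.
    Root bay: left subtree has 1 node {pear}, right has 2 {fern, kale}.
      Root kale: left subtree has 1 node {fern}, right has 0 { }.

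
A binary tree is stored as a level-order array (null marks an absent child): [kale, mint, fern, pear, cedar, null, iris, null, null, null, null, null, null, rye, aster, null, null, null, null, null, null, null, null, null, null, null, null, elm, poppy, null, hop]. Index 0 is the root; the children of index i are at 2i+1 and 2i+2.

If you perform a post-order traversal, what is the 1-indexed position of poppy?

5

Post-order visits the left subtree, then the right subtree, then the node.
At kale: go left to mint.
  At mint: go left to pear.
    pear is a leaf — visit pear.
  At mint: go right to cedar.
    cedar is a leaf — visit cedar.
  Visit mint.
At kale: go right to fern.
  At fern: no left child.
  At fern: go right to iris.
    At iris: go left to rye.
      At rye: go left to elm.
        elm is a leaf — visit elm.
      At rye: go right to poppy.
        poppy is a leaf — visit poppy.
      Visit rye.
    At iris: go right to aster.
      At aster: no left child.
      At aster: go right to hop.
        hop is a leaf — visit hop.
      Visit aster.
    Visit iris.
  Visit fern.
Visit kale.
Full post-order sequence: pear, cedar, mint, elm, poppy, rye, hop, aster, iris, fern, kale.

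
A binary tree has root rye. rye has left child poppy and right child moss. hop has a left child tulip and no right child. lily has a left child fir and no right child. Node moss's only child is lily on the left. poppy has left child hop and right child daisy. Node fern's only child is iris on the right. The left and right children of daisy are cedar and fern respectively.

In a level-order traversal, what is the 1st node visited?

Level-order visits nodes level by level from the root, left to right within each level.
Level 0: rye
Level 1: poppy, moss
Level 2: hop, daisy, lily
Level 3: tulip, cedar, fern, fir
Level 4: iris
Full level-order sequence: rye, poppy, moss, hop, daisy, lily, tulip, cedar, fern, fir, iris.

rye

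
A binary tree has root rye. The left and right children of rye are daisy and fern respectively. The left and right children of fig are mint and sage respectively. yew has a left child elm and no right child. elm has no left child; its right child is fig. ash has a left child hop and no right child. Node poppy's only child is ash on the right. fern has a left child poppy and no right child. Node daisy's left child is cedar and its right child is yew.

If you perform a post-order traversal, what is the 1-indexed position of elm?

5

Post-order visits the left subtree, then the right subtree, then the node.
At rye: go left to daisy.
  At daisy: go left to cedar.
    cedar is a leaf — visit cedar.
  At daisy: go right to yew.
    At yew: go left to elm.
      At elm: no left child.
      At elm: go right to fig.
        At fig: go left to mint.
          mint is a leaf — visit mint.
        At fig: go right to sage.
          sage is a leaf — visit sage.
        Visit fig.
      Visit elm.
    At yew: no right child.
    Visit yew.
  Visit daisy.
At rye: go right to fern.
  At fern: go left to poppy.
    At poppy: no left child.
    At poppy: go right to ash.
      At ash: go left to hop.
        hop is a leaf — visit hop.
      At ash: no right child.
      Visit ash.
    Visit poppy.
  At fern: no right child.
  Visit fern.
Visit rye.
Full post-order sequence: cedar, mint, sage, fig, elm, yew, daisy, hop, ash, poppy, fern, rye.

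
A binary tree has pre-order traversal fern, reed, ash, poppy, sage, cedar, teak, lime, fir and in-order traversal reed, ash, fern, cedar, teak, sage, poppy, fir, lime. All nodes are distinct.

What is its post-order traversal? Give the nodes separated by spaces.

The first element of pre-order is the root; it splits in-order into left and right subtrees.
Root fern: left subtree has 2 nodes {reed, ash}, right has 6 {cedar, teak, sage, poppy, fir, lime}.
  Root reed: left subtree has 0 nodes { }, right has 1 {ash}.
  Root poppy: left subtree has 3 nodes {cedar, teak, sage}, right has 2 {fir, lime}.
    Root sage: left subtree has 2 nodes {cedar, teak}, right has 0 { }.
      Root cedar: left subtree has 0 nodes { }, right has 1 {teak}.
    Root lime: left subtree has 1 node {fir}, right has 0 { }.

ash reed teak cedar sage fir lime poppy fern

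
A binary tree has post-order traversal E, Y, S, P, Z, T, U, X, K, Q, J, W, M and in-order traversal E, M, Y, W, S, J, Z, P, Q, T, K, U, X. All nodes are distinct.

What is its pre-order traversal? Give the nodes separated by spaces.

M E W Y J S Q Z P K T X U

The last element of post-order is the root; it splits in-order into left and right subtrees.
Root M: left subtree has 1 node {E}, right has 11 {Y, W, S, J, Z, P, Q, T, K, U, X}.
  Root W: left subtree has 1 node {Y}, right has 9 {S, J, Z, P, Q, T, K, U, X}.
    Root J: left subtree has 1 node {S}, right has 7 {Z, P, Q, T, K, U, X}.
      Root Q: left subtree has 2 nodes {Z, P}, right has 4 {T, K, U, X}.
        Root Z: left subtree has 0 nodes { }, right has 1 {P}.
        Root K: left subtree has 1 node {T}, right has 2 {U, X}.
          Root X: left subtree has 1 node {U}, right has 0 { }.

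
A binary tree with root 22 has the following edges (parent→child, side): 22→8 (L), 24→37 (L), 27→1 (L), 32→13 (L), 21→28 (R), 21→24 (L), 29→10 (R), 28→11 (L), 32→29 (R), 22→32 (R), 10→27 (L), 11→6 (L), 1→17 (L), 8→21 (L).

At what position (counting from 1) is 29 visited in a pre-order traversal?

Pre-order visits the node, then its left subtree, then its right subtree.
Visit 22.
At 22: go left to 8.
  Visit 8.
  At 8: go left to 21.
    Visit 21.
    At 21: go left to 24.
      Visit 24.
      At 24: go left to 37.
        37 is a leaf — visit 37.
      At 24: no right child.
    At 21: go right to 28.
      Visit 28.
      At 28: go left to 11.
        Visit 11.
        At 11: go left to 6.
          6 is a leaf — visit 6.
        At 11: no right child.
      At 28: no right child.
  At 8: no right child.
At 22: go right to 32.
  Visit 32.
  At 32: go left to 13.
    13 is a leaf — visit 13.
  At 32: go right to 29.
    Visit 29.
    At 29: no left child.
    At 29: go right to 10.
      Visit 10.
      At 10: go left to 27.
        Visit 27.
        At 27: go left to 1.
          Visit 1.
          At 1: go left to 17.
            17 is a leaf — visit 17.
          At 1: no right child.
        At 27: no right child.
      At 10: no right child.
Full pre-order sequence: 22, 8, 21, 24, 37, 28, 11, 6, 32, 13, 29, 10, 27, 1, 17.

11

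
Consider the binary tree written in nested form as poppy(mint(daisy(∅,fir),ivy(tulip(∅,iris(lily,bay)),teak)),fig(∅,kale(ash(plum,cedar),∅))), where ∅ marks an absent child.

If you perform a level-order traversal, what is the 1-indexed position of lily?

14

Level-order visits nodes level by level from the root, left to right within each level.
Level 0: poppy
Level 1: mint, fig
Level 2: daisy, ivy, kale
Level 3: fir, tulip, teak, ash
Level 4: iris, plum, cedar
Level 5: lily, bay
Full level-order sequence: poppy, mint, fig, daisy, ivy, kale, fir, tulip, teak, ash, iris, plum, cedar, lily, bay.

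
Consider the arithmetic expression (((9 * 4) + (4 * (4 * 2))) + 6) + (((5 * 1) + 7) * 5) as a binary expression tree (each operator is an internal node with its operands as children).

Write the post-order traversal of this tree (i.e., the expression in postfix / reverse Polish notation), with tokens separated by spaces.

Post-order on an expression tree gives postfix notation: for each operator, emit left operand, right operand, then the operator.

9 4 * 4 4 2 * * + 6 + 5 1 * 7 + 5 * +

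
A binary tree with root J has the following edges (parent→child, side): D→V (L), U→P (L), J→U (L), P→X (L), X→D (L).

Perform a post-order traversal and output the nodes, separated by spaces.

V D X P U J

Post-order visits the left subtree, then the right subtree, then the node.
At J: go left to U.
  At U: go left to P.
    At P: go left to X.
      At X: go left to D.
        At D: go left to V.
          V is a leaf — visit V.
        At D: no right child.
        Visit D.
      At X: no right child.
      Visit X.
    At P: no right child.
    Visit P.
  At U: no right child.
  Visit U.
At J: no right child.
Visit J.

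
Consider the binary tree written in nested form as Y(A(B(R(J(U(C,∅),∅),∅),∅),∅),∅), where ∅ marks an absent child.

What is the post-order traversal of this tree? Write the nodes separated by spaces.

Post-order visits the left subtree, then the right subtree, then the node.
At Y: go left to A.
  At A: go left to B.
    At B: go left to R.
      At R: go left to J.
        At J: go left to U.
          At U: go left to C.
            C is a leaf — visit C.
          At U: no right child.
          Visit U.
        At J: no right child.
        Visit J.
      At R: no right child.
      Visit R.
    At B: no right child.
    Visit B.
  At A: no right child.
  Visit A.
At Y: no right child.
Visit Y.

C U J R B A Y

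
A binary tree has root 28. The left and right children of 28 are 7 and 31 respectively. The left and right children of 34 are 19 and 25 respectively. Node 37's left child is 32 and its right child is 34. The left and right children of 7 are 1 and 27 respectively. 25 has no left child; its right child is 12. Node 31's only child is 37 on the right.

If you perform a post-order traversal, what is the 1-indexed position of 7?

Post-order visits the left subtree, then the right subtree, then the node.
At 28: go left to 7.
  At 7: go left to 1.
    1 is a leaf — visit 1.
  At 7: go right to 27.
    27 is a leaf — visit 27.
  Visit 7.
At 28: go right to 31.
  At 31: no left child.
  At 31: go right to 37.
    At 37: go left to 32.
      32 is a leaf — visit 32.
    At 37: go right to 34.
      At 34: go left to 19.
        19 is a leaf — visit 19.
      At 34: go right to 25.
        At 25: no left child.
        At 25: go right to 12.
          12 is a leaf — visit 12.
        Visit 25.
      Visit 34.
    Visit 37.
  Visit 31.
Visit 28.
Full post-order sequence: 1, 27, 7, 32, 19, 12, 25, 34, 37, 31, 28.

3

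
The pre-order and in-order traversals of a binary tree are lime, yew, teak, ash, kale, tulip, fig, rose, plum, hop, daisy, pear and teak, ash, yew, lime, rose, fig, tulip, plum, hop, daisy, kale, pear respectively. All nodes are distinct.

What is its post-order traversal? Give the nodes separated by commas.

The first element of pre-order is the root; it splits in-order into left and right subtrees.
Root lime: left subtree has 3 nodes {teak, ash, yew}, right has 8 {rose, fig, tulip, plum, hop, daisy, kale, pear}.
  Root yew: left subtree has 2 nodes {teak, ash}, right has 0 { }.
    Root teak: left subtree has 0 nodes { }, right has 1 {ash}.
  Root kale: left subtree has 6 nodes {rose, fig, tulip, plum, hop, daisy}, right has 1 {pear}.
    Root tulip: left subtree has 2 nodes {rose, fig}, right has 3 {plum, hop, daisy}.
      Root fig: left subtree has 1 node {rose}, right has 0 { }.
      Root plum: left subtree has 0 nodes { }, right has 2 {hop, daisy}.
        Root hop: left subtree has 0 nodes { }, right has 1 {daisy}.

ash, teak, yew, rose, fig, daisy, hop, plum, tulip, pear, kale, lime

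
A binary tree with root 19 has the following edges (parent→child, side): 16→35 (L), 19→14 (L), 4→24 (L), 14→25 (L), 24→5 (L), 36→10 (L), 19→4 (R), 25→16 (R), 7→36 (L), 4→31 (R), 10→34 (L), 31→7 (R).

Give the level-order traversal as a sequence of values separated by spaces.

19 14 4 25 24 31 16 5 7 35 36 10 34

Level-order visits nodes level by level from the root, left to right within each level.
Level 0: 19
Level 1: 14, 4
Level 2: 25, 24, 31
Level 3: 16, 5, 7
Level 4: 35, 36
Level 5: 10
Level 6: 34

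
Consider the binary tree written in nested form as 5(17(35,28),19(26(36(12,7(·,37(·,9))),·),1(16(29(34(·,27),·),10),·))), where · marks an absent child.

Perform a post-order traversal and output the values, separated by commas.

35, 28, 17, 12, 9, 37, 7, 36, 26, 27, 34, 29, 10, 16, 1, 19, 5

Post-order visits the left subtree, then the right subtree, then the node.
At 5: go left to 17.
  At 17: go left to 35.
    35 is a leaf — visit 35.
  At 17: go right to 28.
    28 is a leaf — visit 28.
  Visit 17.
At 5: go right to 19.
  At 19: go left to 26.
    At 26: go left to 36.
      At 36: go left to 12.
        12 is a leaf — visit 12.
      At 36: go right to 7.
        At 7: no left child.
        At 7: go right to 37.
          At 37: no left child.
          At 37: go right to 9.
            9 is a leaf — visit 9.
          Visit 37.
        Visit 7.
      Visit 36.
    At 26: no right child.
    Visit 26.
  At 19: go right to 1.
    At 1: go left to 16.
      At 16: go left to 29.
        At 29: go left to 34.
          At 34: no left child.
          At 34: go right to 27.
            27 is a leaf — visit 27.
          Visit 34.
        At 29: no right child.
        Visit 29.
      At 16: go right to 10.
        10 is a leaf — visit 10.
      Visit 16.
    At 1: no right child.
    Visit 1.
  Visit 19.
Visit 5.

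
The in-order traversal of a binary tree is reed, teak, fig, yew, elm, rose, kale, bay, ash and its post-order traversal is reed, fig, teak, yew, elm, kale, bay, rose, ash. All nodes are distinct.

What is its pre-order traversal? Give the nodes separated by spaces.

ash rose elm yew teak reed fig bay kale

The last element of post-order is the root; it splits in-order into left and right subtrees.
Root ash: left subtree has 8 nodes {reed, teak, fig, yew, elm, rose, kale, bay}, right has 0 { }.
  Root rose: left subtree has 5 nodes {reed, teak, fig, yew, elm}, right has 2 {kale, bay}.
    Root elm: left subtree has 4 nodes {reed, teak, fig, yew}, right has 0 { }.
      Root yew: left subtree has 3 nodes {reed, teak, fig}, right has 0 { }.
        Root teak: left subtree has 1 node {reed}, right has 1 {fig}.
    Root bay: left subtree has 1 node {kale}, right has 0 { }.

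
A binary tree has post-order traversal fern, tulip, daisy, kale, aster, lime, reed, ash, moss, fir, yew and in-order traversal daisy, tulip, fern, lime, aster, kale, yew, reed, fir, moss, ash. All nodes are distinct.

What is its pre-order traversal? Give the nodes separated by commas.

The last element of post-order is the root; it splits in-order into left and right subtrees.
Root yew: left subtree has 6 nodes {daisy, tulip, fern, lime, aster, kale}, right has 4 {reed, fir, moss, ash}.
  Root lime: left subtree has 3 nodes {daisy, tulip, fern}, right has 2 {aster, kale}.
    Root daisy: left subtree has 0 nodes { }, right has 2 {tulip, fern}.
      Root tulip: left subtree has 0 nodes { }, right has 1 {fern}.
    Root aster: left subtree has 0 nodes { }, right has 1 {kale}.
  Root fir: left subtree has 1 node {reed}, right has 2 {moss, ash}.
    Root moss: left subtree has 0 nodes { }, right has 1 {ash}.

yew, lime, daisy, tulip, fern, aster, kale, fir, reed, moss, ash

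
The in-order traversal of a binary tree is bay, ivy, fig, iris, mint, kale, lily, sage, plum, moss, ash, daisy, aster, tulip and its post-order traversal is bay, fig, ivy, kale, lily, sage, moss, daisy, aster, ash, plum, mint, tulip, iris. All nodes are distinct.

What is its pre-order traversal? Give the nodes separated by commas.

The last element of post-order is the root; it splits in-order into left and right subtrees.
Root iris: left subtree has 3 nodes {bay, ivy, fig}, right has 10 {mint, kale, lily, sage, plum, moss, ash, daisy, aster, tulip}.
  Root ivy: left subtree has 1 node {bay}, right has 1 {fig}.
  Root tulip: left subtree has 9 nodes {mint, kale, lily, sage, plum, moss, ash, daisy, aster}, right has 0 { }.
    Root mint: left subtree has 0 nodes { }, right has 8 {kale, lily, sage, plum, moss, ash, daisy, aster}.
      Root plum: left subtree has 3 nodes {kale, lily, sage}, right has 4 {moss, ash, daisy, aster}.
        Root sage: left subtree has 2 nodes {kale, lily}, right has 0 { }.
          Root lily: left subtree has 1 node {kale}, right has 0 { }.
        Root ash: left subtree has 1 node {moss}, right has 2 {daisy, aster}.
          Root aster: left subtree has 1 node {daisy}, right has 0 { }.

iris, ivy, bay, fig, tulip, mint, plum, sage, lily, kale, ash, moss, aster, daisy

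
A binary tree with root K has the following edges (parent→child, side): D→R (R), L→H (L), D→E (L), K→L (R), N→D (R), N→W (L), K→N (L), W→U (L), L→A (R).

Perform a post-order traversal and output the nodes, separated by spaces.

U W E R D N H A L K

Post-order visits the left subtree, then the right subtree, then the node.
At K: go left to N.
  At N: go left to W.
    At W: go left to U.
      U is a leaf — visit U.
    At W: no right child.
    Visit W.
  At N: go right to D.
    At D: go left to E.
      E is a leaf — visit E.
    At D: go right to R.
      R is a leaf — visit R.
    Visit D.
  Visit N.
At K: go right to L.
  At L: go left to H.
    H is a leaf — visit H.
  At L: go right to A.
    A is a leaf — visit A.
  Visit L.
Visit K.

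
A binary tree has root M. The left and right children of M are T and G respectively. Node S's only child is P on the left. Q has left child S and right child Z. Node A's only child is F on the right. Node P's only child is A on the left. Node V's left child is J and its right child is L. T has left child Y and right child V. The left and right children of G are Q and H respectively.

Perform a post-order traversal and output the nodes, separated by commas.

Y, J, L, V, T, F, A, P, S, Z, Q, H, G, M

Post-order visits the left subtree, then the right subtree, then the node.
At M: go left to T.
  At T: go left to Y.
    Y is a leaf — visit Y.
  At T: go right to V.
    At V: go left to J.
      J is a leaf — visit J.
    At V: go right to L.
      L is a leaf — visit L.
    Visit V.
  Visit T.
At M: go right to G.
  At G: go left to Q.
    At Q: go left to S.
      At S: go left to P.
        At P: go left to A.
          At A: no left child.
          At A: go right to F.
            F is a leaf — visit F.
          Visit A.
        At P: no right child.
        Visit P.
      At S: no right child.
      Visit S.
    At Q: go right to Z.
      Z is a leaf — visit Z.
    Visit Q.
  At G: go right to H.
    H is a leaf — visit H.
  Visit G.
Visit M.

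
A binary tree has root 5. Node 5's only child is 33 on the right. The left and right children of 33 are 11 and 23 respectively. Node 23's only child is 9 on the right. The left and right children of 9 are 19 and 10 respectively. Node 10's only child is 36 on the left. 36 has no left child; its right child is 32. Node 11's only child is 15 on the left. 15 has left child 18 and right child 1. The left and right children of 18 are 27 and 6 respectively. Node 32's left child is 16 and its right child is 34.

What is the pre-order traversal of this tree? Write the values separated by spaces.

Pre-order visits the node, then its left subtree, then its right subtree.
Visit 5.
At 5: no left child.
At 5: go right to 33.
  Visit 33.
  At 33: go left to 11.
    Visit 11.
    At 11: go left to 15.
      Visit 15.
      At 15: go left to 18.
        Visit 18.
        At 18: go left to 27.
          27 is a leaf — visit 27.
        At 18: go right to 6.
          6 is a leaf — visit 6.
      At 15: go right to 1.
        1 is a leaf — visit 1.
    At 11: no right child.
  At 33: go right to 23.
    Visit 23.
    At 23: no left child.
    At 23: go right to 9.
      Visit 9.
      At 9: go left to 19.
        19 is a leaf — visit 19.
      At 9: go right to 10.
        Visit 10.
        At 10: go left to 36.
          Visit 36.
          At 36: no left child.
          At 36: go right to 32.
            Visit 32.
            At 32: go left to 16.
              16 is a leaf — visit 16.
            At 32: go right to 34.
              34 is a leaf — visit 34.
        At 10: no right child.

5 33 11 15 18 27 6 1 23 9 19 10 36 32 16 34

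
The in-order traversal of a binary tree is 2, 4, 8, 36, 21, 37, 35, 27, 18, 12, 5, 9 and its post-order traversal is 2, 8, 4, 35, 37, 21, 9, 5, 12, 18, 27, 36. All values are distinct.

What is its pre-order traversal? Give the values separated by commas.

36, 4, 2, 8, 27, 21, 37, 35, 18, 12, 5, 9

The last element of post-order is the root; it splits in-order into left and right subtrees.
Root 36: left subtree has 3 nodes {2, 4, 8}, right has 8 {21, 37, 35, 27, 18, 12, 5, 9}.
  Root 4: left subtree has 1 node {2}, right has 1 {8}.
  Root 27: left subtree has 3 nodes {21, 37, 35}, right has 4 {18, 12, 5, 9}.
    Root 21: left subtree has 0 nodes { }, right has 2 {37, 35}.
      Root 37: left subtree has 0 nodes { }, right has 1 {35}.
    Root 18: left subtree has 0 nodes { }, right has 3 {12, 5, 9}.
      Root 12: left subtree has 0 nodes { }, right has 2 {5, 9}.
        Root 5: left subtree has 0 nodes { }, right has 1 {9}.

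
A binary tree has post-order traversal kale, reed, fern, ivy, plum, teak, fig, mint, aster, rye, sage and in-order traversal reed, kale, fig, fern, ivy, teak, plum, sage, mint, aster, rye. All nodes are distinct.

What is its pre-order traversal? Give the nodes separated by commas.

sage, fig, reed, kale, teak, ivy, fern, plum, rye, aster, mint

The last element of post-order is the root; it splits in-order into left and right subtrees.
Root sage: left subtree has 7 nodes {reed, kale, fig, fern, ivy, teak, plum}, right has 3 {mint, aster, rye}.
  Root fig: left subtree has 2 nodes {reed, kale}, right has 4 {fern, ivy, teak, plum}.
    Root reed: left subtree has 0 nodes { }, right has 1 {kale}.
    Root teak: left subtree has 2 nodes {fern, ivy}, right has 1 {plum}.
      Root ivy: left subtree has 1 node {fern}, right has 0 { }.
  Root rye: left subtree has 2 nodes {mint, aster}, right has 0 { }.
    Root aster: left subtree has 1 node {mint}, right has 0 { }.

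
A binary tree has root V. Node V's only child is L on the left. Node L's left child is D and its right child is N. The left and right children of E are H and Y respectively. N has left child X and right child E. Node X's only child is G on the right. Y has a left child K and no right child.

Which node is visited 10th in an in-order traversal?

In-order visits the left subtree, then the node, then the right subtree.
At V: go left to L.
  At L: go left to D.
    D is a leaf — visit D.
  Visit L.
  At L: go right to N.
    At N: go left to X.
      At X: no left child.
      Visit X.
      At X: go right to G.
        G is a leaf — visit G.
    Visit N.
    At N: go right to E.
      At E: go left to H.
        H is a leaf — visit H.
      Visit E.
      At E: go right to Y.
        At Y: go left to K.
          K is a leaf — visit K.
        Visit Y.
        At Y: no right child.
Visit V.
At V: no right child.
Full in-order sequence: D, L, X, G, N, H, E, K, Y, V.

V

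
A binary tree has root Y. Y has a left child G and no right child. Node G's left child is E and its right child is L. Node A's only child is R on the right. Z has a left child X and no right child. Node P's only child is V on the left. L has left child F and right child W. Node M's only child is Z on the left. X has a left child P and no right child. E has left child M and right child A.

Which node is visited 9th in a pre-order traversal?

A

Pre-order visits the node, then its left subtree, then its right subtree.
Visit Y.
At Y: go left to G.
  Visit G.
  At G: go left to E.
    Visit E.
    At E: go left to M.
      Visit M.
      At M: go left to Z.
        Visit Z.
        At Z: go left to X.
          Visit X.
          At X: go left to P.
            Visit P.
            At P: go left to V.
              V is a leaf — visit V.
            At P: no right child.
          At X: no right child.
        At Z: no right child.
      At M: no right child.
    At E: go right to A.
      Visit A.
      At A: no left child.
      At A: go right to R.
        R is a leaf — visit R.
  At G: go right to L.
    Visit L.
    At L: go left to F.
      F is a leaf — visit F.
    At L: go right to W.
      W is a leaf — visit W.
At Y: no right child.
Full pre-order sequence: Y, G, E, M, Z, X, P, V, A, R, L, F, W.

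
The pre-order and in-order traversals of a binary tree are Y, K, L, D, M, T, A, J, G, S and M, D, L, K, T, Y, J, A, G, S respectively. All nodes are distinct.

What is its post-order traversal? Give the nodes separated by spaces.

The first element of pre-order is the root; it splits in-order into left and right subtrees.
Root Y: left subtree has 5 nodes {M, D, L, K, T}, right has 4 {J, A, G, S}.
  Root K: left subtree has 3 nodes {M, D, L}, right has 1 {T}.
    Root L: left subtree has 2 nodes {M, D}, right has 0 { }.
      Root D: left subtree has 1 node {M}, right has 0 { }.
  Root A: left subtree has 1 node {J}, right has 2 {G, S}.
    Root G: left subtree has 0 nodes { }, right has 1 {S}.

M D L T K J S G A Y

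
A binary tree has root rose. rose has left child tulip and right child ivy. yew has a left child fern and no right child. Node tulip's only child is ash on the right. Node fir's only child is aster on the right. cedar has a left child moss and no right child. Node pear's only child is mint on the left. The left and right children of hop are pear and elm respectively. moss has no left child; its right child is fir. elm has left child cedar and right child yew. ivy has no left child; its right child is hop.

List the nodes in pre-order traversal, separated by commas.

Pre-order visits the node, then its left subtree, then its right subtree.
Visit rose.
At rose: go left to tulip.
  Visit tulip.
  At tulip: no left child.
  At tulip: go right to ash.
    ash is a leaf — visit ash.
At rose: go right to ivy.
  Visit ivy.
  At ivy: no left child.
  At ivy: go right to hop.
    Visit hop.
    At hop: go left to pear.
      Visit pear.
      At pear: go left to mint.
        mint is a leaf — visit mint.
      At pear: no right child.
    At hop: go right to elm.
      Visit elm.
      At elm: go left to cedar.
        Visit cedar.
        At cedar: go left to moss.
          Visit moss.
          At moss: no left child.
          At moss: go right to fir.
            Visit fir.
            At fir: no left child.
            At fir: go right to aster.
              aster is a leaf — visit aster.
        At cedar: no right child.
      At elm: go right to yew.
        Visit yew.
        At yew: go left to fern.
          fern is a leaf — visit fern.
        At yew: no right child.

rose, tulip, ash, ivy, hop, pear, mint, elm, cedar, moss, fir, aster, yew, fern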